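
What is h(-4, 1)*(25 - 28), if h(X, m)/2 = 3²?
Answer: -54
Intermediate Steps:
h(X, m) = 18 (h(X, m) = 2*3² = 2*9 = 18)
h(-4, 1)*(25 - 28) = 18*(25 - 28) = 18*(-3) = -54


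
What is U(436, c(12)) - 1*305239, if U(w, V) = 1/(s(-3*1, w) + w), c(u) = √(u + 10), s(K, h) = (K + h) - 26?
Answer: -257316476/843 ≈ -3.0524e+5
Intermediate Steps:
s(K, h) = -26 + K + h
c(u) = √(10 + u)
U(w, V) = 1/(-29 + 2*w) (U(w, V) = 1/((-26 - 3*1 + w) + w) = 1/((-26 - 3 + w) + w) = 1/((-29 + w) + w) = 1/(-29 + 2*w))
U(436, c(12)) - 1*305239 = 1/(-29 + 2*436) - 1*305239 = 1/(-29 + 872) - 305239 = 1/843 - 305239 = -257316476/843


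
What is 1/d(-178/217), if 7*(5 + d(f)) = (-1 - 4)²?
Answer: -7/10 ≈ -0.70000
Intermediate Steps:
d(f) = -10/7 (d(f) = -5 + (-1 - 4)²/7 = -5 + (⅐)*(-5)² = -5 + (⅐)*25 = -5 + 25/7 = -10/7)
1/d(-178/217) = 1/(-10/7) = -7/10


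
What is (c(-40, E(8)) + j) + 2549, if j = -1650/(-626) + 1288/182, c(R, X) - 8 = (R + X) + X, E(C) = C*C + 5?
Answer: 10842716/4069 ≈ 2664.7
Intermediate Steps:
E(C) = 5 + C**2 (E(C) = C**2 + 5 = 5 + C**2)
c(R, X) = 8 + R + 2*X (c(R, X) = 8 + ((R + X) + X) = 8 + (R + 2*X) = 8 + R + 2*X)
j = 39521/4069 (j = -1650*(-1/626) + 1288*(1/182) = 825/313 + 92/13 = 39521/4069 ≈ 9.7127)
(c(-40, E(8)) + j) + 2549 = ((8 - 40 + 2*(5 + 8**2)) + 39521/4069) + 2549 = ((8 - 40 + 2*(5 + 64)) + 39521/4069) + 2549 = ((8 - 40 + 2*69) + 39521/4069) + 2549 = ((8 - 40 + 138) + 39521/4069) + 2549 = (106 + 39521/4069) + 2549 = 470835/4069 + 2549 = 10842716/4069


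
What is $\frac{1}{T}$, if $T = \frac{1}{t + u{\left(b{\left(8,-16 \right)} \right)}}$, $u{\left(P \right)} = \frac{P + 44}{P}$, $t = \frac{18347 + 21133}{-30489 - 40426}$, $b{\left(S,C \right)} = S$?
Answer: $\frac{168587}{28366} \approx 5.9433$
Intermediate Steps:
$t = - \frac{7896}{14183}$ ($t = \frac{39480}{-70915} = 39480 \left(- \frac{1}{70915}\right) = - \frac{7896}{14183} \approx -0.55672$)
$u{\left(P \right)} = \frac{44 + P}{P}$
$T = \frac{28366}{168587}$ ($T = \frac{1}{- \frac{7896}{14183} + \frac{44 + 8}{8}} = \frac{1}{- \frac{7896}{14183} + \frac{1}{8} \cdot 52} = \frac{1}{- \frac{7896}{14183} + \frac{13}{2}} = \frac{1}{\frac{168587}{28366}} = \frac{28366}{168587} \approx 0.16826$)
$\frac{1}{T} = \frac{1}{\frac{28366}{168587}} = \frac{168587}{28366}$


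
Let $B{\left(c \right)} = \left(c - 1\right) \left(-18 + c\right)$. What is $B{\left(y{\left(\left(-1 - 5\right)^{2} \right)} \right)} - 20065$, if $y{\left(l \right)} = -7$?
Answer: $-19865$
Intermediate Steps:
$B{\left(c \right)} = \left(-1 + c\right) \left(-18 + c\right)$
$B{\left(y{\left(\left(-1 - 5\right)^{2} \right)} \right)} - 20065 = \left(18 + \left(-7\right)^{2} - -133\right) - 20065 = \left(18 + 49 + 133\right) - 20065 = 200 - 20065 = -19865$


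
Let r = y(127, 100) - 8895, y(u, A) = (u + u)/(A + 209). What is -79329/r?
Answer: 24512661/2748301 ≈ 8.9192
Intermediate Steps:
y(u, A) = 2*u/(209 + A) (y(u, A) = (2*u)/(209 + A) = 2*u/(209 + A))
r = -2748301/309 (r = 2*127/(209 + 100) - 8895 = 2*127/309 - 8895 = 2*127*(1/309) - 8895 = 254/309 - 8895 = -2748301/309 ≈ -8894.2)
-79329/r = -79329/(-2748301/309) = -79329*(-309/2748301) = 24512661/2748301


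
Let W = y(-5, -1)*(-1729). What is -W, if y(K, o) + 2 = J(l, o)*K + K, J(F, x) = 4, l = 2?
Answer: -46683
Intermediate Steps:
y(K, o) = -2 + 5*K (y(K, o) = -2 + (4*K + K) = -2 + 5*K)
W = 46683 (W = (-2 + 5*(-5))*(-1729) = (-2 - 25)*(-1729) = -27*(-1729) = 46683)
-W = -1*46683 = -46683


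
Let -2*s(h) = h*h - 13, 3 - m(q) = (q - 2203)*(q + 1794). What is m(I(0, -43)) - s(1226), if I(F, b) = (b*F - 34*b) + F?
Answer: 6328461/2 ≈ 3.1642e+6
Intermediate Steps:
I(F, b) = F - 34*b + F*b (I(F, b) = (F*b - 34*b) + F = (-34*b + F*b) + F = F - 34*b + F*b)
m(q) = 3 - (-2203 + q)*(1794 + q) (m(q) = 3 - (q - 2203)*(q + 1794) = 3 - (-2203 + q)*(1794 + q))
s(h) = 13/2 - h²/2 (s(h) = -(h*h - 13)/2 = -(h² - 13)/2 = -(-13 + h²)/2 = 13/2 - h²/2)
m(I(0, -43)) - s(1226) = (3952185 - (0 - 34*(-43) + 0*(-43))² + 409*(0 - 34*(-43) + 0*(-43))) - (13/2 - ½*1226²) = (3952185 - (0 + 1462 + 0)² + 409*(0 + 1462 + 0)) - (13/2 - ½*1503076) = (3952185 - 1*1462² + 409*1462) - (13/2 - 751538) = (3952185 - 1*2137444 + 597958) - 1*(-1503063/2) = (3952185 - 2137444 + 597958) + 1503063/2 = 2412699 + 1503063/2 = 6328461/2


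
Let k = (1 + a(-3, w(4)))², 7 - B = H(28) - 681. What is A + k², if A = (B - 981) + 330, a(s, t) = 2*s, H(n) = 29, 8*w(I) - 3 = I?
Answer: 633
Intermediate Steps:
w(I) = 3/8 + I/8
B = 659 (B = 7 - (29 - 681) = 7 - 1*(-652) = 7 + 652 = 659)
k = 25 (k = (1 + 2*(-3))² = (1 - 6)² = (-5)² = 25)
A = 8 (A = (659 - 981) + 330 = -322 + 330 = 8)
A + k² = 8 + 25² = 8 + 625 = 633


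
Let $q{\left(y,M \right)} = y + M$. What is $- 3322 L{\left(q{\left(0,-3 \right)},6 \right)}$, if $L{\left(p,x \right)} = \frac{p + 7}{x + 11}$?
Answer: $- \frac{13288}{17} \approx -781.65$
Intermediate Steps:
$q{\left(y,M \right)} = M + y$
$L{\left(p,x \right)} = \frac{7 + p}{11 + x}$
$- 3322 L{\left(q{\left(0,-3 \right)},6 \right)} = - 3322 \frac{7 + \left(-3 + 0\right)}{11 + 6} = - 3322 \frac{7 - 3}{17} = - 3322 \cdot \frac{1}{17} \cdot 4 = \left(-3322\right) \frac{4}{17} = - \frac{13288}{17}$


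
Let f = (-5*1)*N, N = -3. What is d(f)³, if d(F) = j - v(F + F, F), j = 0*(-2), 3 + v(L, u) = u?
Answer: -1728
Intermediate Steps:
v(L, u) = -3 + u
j = 0
f = 15 (f = -5*1*(-3) = -5*(-3) = 15)
d(F) = 3 - F (d(F) = 0 - (-3 + F) = 0 + (3 - F) = 3 - F)
d(f)³ = (3 - 1*15)³ = (3 - 15)³ = (-12)³ = -1728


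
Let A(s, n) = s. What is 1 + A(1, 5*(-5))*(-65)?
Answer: -64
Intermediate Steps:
1 + A(1, 5*(-5))*(-65) = 1 + 1*(-65) = 1 - 65 = -64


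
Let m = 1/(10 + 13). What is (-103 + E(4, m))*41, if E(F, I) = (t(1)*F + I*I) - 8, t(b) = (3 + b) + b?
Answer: -1973658/529 ≈ -3730.9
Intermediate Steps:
t(b) = 3 + 2*b
m = 1/23 ≈ 0.043478
E(F, I) = -8 + I² + 5*F (E(F, I) = ((3 + 2*1)*F + I*I) - 8 = ((3 + 2)*F + I²) - 8 = (5*F + I²) - 8 = (I² + 5*F) - 8 = -8 + I² + 5*F)
(-103 + E(4, m))*41 = (-103 + (-8 + (1/23)² + 5*4))*41 = (-103 + (-8 + 1/529 + 20))*41 = (-103 + 6349/529)*41 = -48138/529*41 = -1973658/529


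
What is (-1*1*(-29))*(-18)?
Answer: -522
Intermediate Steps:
(-1*1*(-29))*(-18) = -1*(-29)*(-18) = 29*(-18) = -522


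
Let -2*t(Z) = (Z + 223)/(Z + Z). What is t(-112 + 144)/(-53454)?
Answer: 85/2280704 ≈ 3.7269e-5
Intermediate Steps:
t(Z) = -(223 + Z)/(4*Z) (t(Z) = -(Z + 223)/(2*(Z + Z)) = -(223 + Z)/(2*(2*Z)) = -(223 + Z)*1/(2*Z)/2 = -(223 + Z)/(4*Z))
t(-112 + 144)/(-53454) = ((-223 - (-112 + 144))/(4*(-112 + 144)))/(-53454) = ((1/4)*(-223 - 1*32)/32)*(-1/53454) = ((1/4)*(1/32)*(-223 - 32))*(-1/53454) = ((1/4)*(1/32)*(-255))*(-1/53454) = -255/128*(-1/53454) = 85/2280704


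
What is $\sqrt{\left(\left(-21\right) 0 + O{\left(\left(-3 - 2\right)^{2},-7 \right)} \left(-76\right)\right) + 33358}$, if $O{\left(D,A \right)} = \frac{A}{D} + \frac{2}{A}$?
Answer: $\frac{\sqrt{40916218}}{35} \approx 182.76$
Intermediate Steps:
$O{\left(D,A \right)} = \frac{2}{A} + \frac{A}{D}$
$\sqrt{\left(\left(-21\right) 0 + O{\left(\left(-3 - 2\right)^{2},-7 \right)} \left(-76\right)\right) + 33358} = \sqrt{\left(\left(-21\right) 0 + \left(\frac{2}{-7} - \frac{7}{\left(-3 - 2\right)^{2}}\right) \left(-76\right)\right) + 33358} = \sqrt{\left(0 + \left(2 \left(- \frac{1}{7}\right) - \frac{7}{\left(-5\right)^{2}}\right) \left(-76\right)\right) + 33358} = \sqrt{\left(0 + \left(- \frac{2}{7} - \frac{7}{25}\right) \left(-76\right)\right) + 33358} = \sqrt{\left(0 - - \frac{7524}{175}\right) + 33358} = \sqrt{\left(0 + \frac{7524}{175}\right) + 33358} = \sqrt{\frac{7524}{175} + 33358} = \sqrt{\frac{5845174}{175}} = \frac{\sqrt{40916218}}{35}$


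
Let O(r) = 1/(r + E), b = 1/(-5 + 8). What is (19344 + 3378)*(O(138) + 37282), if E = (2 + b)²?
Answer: 1093634195262/1291 ≈ 8.4712e+8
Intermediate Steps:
b = ⅓ (b = 1/3 = ⅓ ≈ 0.33333)
E = 49/9 (E = (2 + ⅓)² = (7/3)² = 49/9 ≈ 5.4444)
O(r) = 1/(49/9 + r) (O(r) = 1/(r + 49/9) = 1/(49/9 + r))
(19344 + 3378)*(O(138) + 37282) = (19344 + 3378)*(9/(49 + 9*138) + 37282) = 22722*(9/(49 + 1242) + 37282) = 22722*(9/1291 + 37282) = 22722*(48131071/1291) = 1093634195262/1291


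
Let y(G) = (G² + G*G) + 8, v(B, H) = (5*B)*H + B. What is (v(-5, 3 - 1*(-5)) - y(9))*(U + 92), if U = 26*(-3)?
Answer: -5250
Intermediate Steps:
v(B, H) = B + 5*B*H (v(B, H) = 5*B*H + B = B + 5*B*H)
y(G) = 8 + 2*G² (y(G) = (G² + G²) + 8 = 2*G² + 8 = 8 + 2*G²)
U = -78
(v(-5, 3 - 1*(-5)) - y(9))*(U + 92) = (-5*(1 + 5*(3 - 1*(-5))) - (8 + 2*9²))*(-78 + 92) = (-5*(1 + 5*(3 + 5)) - (8 + 2*81))*14 = (-5*(1 + 5*8) - (8 + 162))*14 = (-5*(1 + 40) - 1*170)*14 = (-5*41 - 170)*14 = (-205 - 170)*14 = -375*14 = -5250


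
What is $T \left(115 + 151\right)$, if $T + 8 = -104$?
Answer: $-29792$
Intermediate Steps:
$T = -112$ ($T = -8 - 104 = -112$)
$T \left(115 + 151\right) = - 112 \left(115 + 151\right) = \left(-112\right) 266 = -29792$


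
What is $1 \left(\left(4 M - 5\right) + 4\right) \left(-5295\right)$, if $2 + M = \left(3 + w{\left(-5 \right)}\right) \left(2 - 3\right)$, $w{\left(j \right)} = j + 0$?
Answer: $5295$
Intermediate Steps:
$w{\left(j \right)} = j$
$M = 0$ ($M = -2 + \left(3 - 5\right) \left(2 - 3\right) = -2 - -2 = -2 + 2 = 0$)
$1 \left(\left(4 M - 5\right) + 4\right) \left(-5295\right) = 1 \left(\left(4 \cdot 0 - 5\right) + 4\right) \left(-5295\right) = 1 \left(\left(0 - 5\right) + 4\right) \left(-5295\right) = 1 \left(-5 + 4\right) \left(-5295\right) = 1 \left(-1\right) \left(-5295\right) = \left(-1\right) \left(-5295\right) = 5295$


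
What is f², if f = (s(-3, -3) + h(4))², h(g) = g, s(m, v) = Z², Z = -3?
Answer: 28561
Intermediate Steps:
s(m, v) = 9 (s(m, v) = (-3)² = 9)
f = 169 (f = (9 + 4)² = 13² = 169)
f² = 169² = 28561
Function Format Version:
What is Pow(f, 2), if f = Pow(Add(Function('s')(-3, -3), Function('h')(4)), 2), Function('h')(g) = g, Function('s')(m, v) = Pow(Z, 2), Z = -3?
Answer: 28561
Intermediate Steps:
Function('s')(m, v) = 9 (Function('s')(m, v) = Pow(-3, 2) = 9)
f = 169 (f = Pow(Add(9, 4), 2) = Pow(13, 2) = 169)
Pow(f, 2) = Pow(169, 2) = 28561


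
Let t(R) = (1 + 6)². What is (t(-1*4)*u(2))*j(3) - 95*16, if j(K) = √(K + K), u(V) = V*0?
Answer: -1520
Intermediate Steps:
u(V) = 0
j(K) = √2*√K (j(K) = √(2*K) = √2*√K)
t(R) = 49 (t(R) = 7² = 49)
(t(-1*4)*u(2))*j(3) - 95*16 = (49*0)*(√2*√3) - 95*16 = 0*√6 - 1520 = 0 - 1520 = -1520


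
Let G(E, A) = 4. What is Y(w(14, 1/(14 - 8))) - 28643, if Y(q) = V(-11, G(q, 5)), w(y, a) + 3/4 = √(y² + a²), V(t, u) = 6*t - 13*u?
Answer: -28761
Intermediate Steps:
V(t, u) = -13*u + 6*t
w(y, a) = -¾ + √(a² + y²) (w(y, a) = -¾ + √(y² + a²) = -¾ + √(a² + y²))
Y(q) = -118 (Y(q) = -13*4 + 6*(-11) = -52 - 66 = -118)
Y(w(14, 1/(14 - 8))) - 28643 = -118 - 28643 = -28761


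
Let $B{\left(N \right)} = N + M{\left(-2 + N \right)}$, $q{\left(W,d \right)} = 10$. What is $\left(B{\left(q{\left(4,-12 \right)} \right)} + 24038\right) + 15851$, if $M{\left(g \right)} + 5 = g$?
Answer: $39902$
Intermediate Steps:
$M{\left(g \right)} = -5 + g$
$B{\left(N \right)} = -7 + 2 N$ ($B{\left(N \right)} = N + \left(-5 + \left(-2 + N\right)\right) = N + \left(-7 + N\right) = -7 + 2 N$)
$\left(B{\left(q{\left(4,-12 \right)} \right)} + 24038\right) + 15851 = \left(\left(-7 + 2 \cdot 10\right) + 24038\right) + 15851 = \left(\left(-7 + 20\right) + 24038\right) + 15851 = \left(13 + 24038\right) + 15851 = 24051 + 15851 = 39902$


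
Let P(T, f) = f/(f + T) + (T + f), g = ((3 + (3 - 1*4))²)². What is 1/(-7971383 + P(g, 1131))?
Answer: -1147/9141859561 ≈ -1.2547e-7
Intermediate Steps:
g = 16 (g = ((3 + (3 - 4))²)² = ((3 - 1)²)² = (2²)² = 4² = 16)
P(T, f) = T + f + f/(T + f) (P(T, f) = f/(T + f) + (T + f) = T + f + f/(T + f))
1/(-7971383 + P(g, 1131)) = 1/(-7971383 + (1131 + 16² + 1131² + 2*16*1131)/(16 + 1131)) = 1/(-7971383 + (1131 + 256 + 1279161 + 36192)/1147) = 1/(-7971383 + (1/1147)*1316740) = 1/(-7971383 + 1316740/1147) = 1/(-9141859561/1147) = -1147/9141859561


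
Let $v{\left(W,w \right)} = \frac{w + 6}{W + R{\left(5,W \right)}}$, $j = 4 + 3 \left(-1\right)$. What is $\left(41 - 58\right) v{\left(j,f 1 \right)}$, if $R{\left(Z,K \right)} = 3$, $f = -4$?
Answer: $- \frac{17}{2} \approx -8.5$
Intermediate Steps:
$j = 1$ ($j = 4 - 3 = 1$)
$v{\left(W,w \right)} = \frac{6 + w}{3 + W}$ ($v{\left(W,w \right)} = \frac{w + 6}{W + 3} = \frac{6 + w}{3 + W}$)
$\left(41 - 58\right) v{\left(j,f 1 \right)} = \left(41 - 58\right) \frac{6 - 4}{3 + 1} = - 17 \frac{6 - 4}{4} = - 17 \cdot \frac{1}{4} \cdot 2 = \left(-17\right) \frac{1}{2} = - \frac{17}{2}$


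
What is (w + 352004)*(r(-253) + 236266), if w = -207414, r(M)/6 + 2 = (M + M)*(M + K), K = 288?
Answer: 18795832460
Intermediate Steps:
r(M) = -12 + 12*M*(288 + M) (r(M) = -12 + 6*((M + M)*(M + 288)) = -12 + 6*((2*M)*(288 + M)) = -12 + 6*(2*M*(288 + M)) = -12 + 12*M*(288 + M))
(w + 352004)*(r(-253) + 236266) = (-207414 + 352004)*((-12 + 12*(-253)² + 3456*(-253)) + 236266) = 144590*((-12 + 12*64009 - 874368) + 236266) = 144590*((-12 + 768108 - 874368) + 236266) = 144590*(-106272 + 236266) = 144590*129994 = 18795832460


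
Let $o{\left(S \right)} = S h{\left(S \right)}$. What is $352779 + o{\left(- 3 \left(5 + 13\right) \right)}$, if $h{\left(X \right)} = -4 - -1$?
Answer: $352941$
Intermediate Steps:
$h{\left(X \right)} = -3$ ($h{\left(X \right)} = -4 + 1 = -3$)
$o{\left(S \right)} = - 3 S$ ($o{\left(S \right)} = S \left(-3\right) = - 3 S$)
$352779 + o{\left(- 3 \left(5 + 13\right) \right)} = 352779 - 3 \left(- 3 \left(5 + 13\right)\right) = 352779 - 3 \left(\left(-3\right) 18\right) = 352779 - -162 = 352779 + 162 = 352941$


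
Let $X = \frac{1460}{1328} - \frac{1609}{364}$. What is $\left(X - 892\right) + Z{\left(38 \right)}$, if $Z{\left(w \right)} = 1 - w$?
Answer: $- \frac{7041820}{7553} \approx -932.32$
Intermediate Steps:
$X = - \frac{25083}{7553}$ ($X = 1460 \cdot \frac{1}{1328} - \frac{1609}{364} = \frac{365}{332} - \frac{1609}{364} = - \frac{25083}{7553} \approx -3.3209$)
$\left(X - 892\right) + Z{\left(38 \right)} = \left(- \frac{25083}{7553} - 892\right) + \left(1 - 38\right) = - \frac{6762359}{7553} + \left(1 - 38\right) = - \frac{6762359}{7553} - 37 = - \frac{7041820}{7553}$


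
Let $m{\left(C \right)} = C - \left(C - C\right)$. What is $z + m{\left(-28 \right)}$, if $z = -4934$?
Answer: $-4962$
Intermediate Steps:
$m{\left(C \right)} = C$ ($m{\left(C \right)} = C - 0 = C + 0 = C$)
$z + m{\left(-28 \right)} = -4934 - 28 = -4962$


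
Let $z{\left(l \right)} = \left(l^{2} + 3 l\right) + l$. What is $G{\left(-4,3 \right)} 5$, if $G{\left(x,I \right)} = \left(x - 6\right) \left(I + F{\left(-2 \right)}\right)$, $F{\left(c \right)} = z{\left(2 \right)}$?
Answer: $-750$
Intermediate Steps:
$z{\left(l \right)} = l^{2} + 4 l$
$F{\left(c \right)} = 12$ ($F{\left(c \right)} = 2 \left(4 + 2\right) = 2 \cdot 6 = 12$)
$G{\left(x,I \right)} = \left(-6 + x\right) \left(12 + I\right)$ ($G{\left(x,I \right)} = \left(x - 6\right) \left(I + 12\right) = \left(-6 + x\right) \left(12 + I\right)$)
$G{\left(-4,3 \right)} 5 = \left(-72 - 18 + 12 \left(-4\right) + 3 \left(-4\right)\right) 5 = \left(-72 - 18 - 48 - 12\right) 5 = \left(-150\right) 5 = -750$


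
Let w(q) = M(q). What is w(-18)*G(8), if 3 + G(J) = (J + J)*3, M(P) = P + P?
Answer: -1620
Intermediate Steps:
M(P) = 2*P
w(q) = 2*q
G(J) = -3 + 6*J (G(J) = -3 + (J + J)*3 = -3 + (2*J)*3 = -3 + 6*J)
w(-18)*G(8) = (2*(-18))*(-3 + 6*8) = -36*(-3 + 48) = -36*45 = -1620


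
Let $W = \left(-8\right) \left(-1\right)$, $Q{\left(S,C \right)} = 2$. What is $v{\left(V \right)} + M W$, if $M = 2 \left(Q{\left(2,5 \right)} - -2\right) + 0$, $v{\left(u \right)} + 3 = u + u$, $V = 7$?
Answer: $75$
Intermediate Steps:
$v{\left(u \right)} = -3 + 2 u$ ($v{\left(u \right)} = -3 + \left(u + u\right) = -3 + 2 u$)
$W = 8$
$M = 8$ ($M = 2 \left(2 - -2\right) + 0 = 2 \left(2 + 2\right) + 0 = 2 \cdot 4 + 0 = 8 + 0 = 8$)
$v{\left(V \right)} + M W = \left(-3 + 2 \cdot 7\right) + 8 \cdot 8 = \left(-3 + 14\right) + 64 = 11 + 64 = 75$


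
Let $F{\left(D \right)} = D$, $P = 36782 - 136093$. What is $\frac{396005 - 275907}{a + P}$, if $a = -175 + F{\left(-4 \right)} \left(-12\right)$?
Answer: $- \frac{60049}{49719} \approx -1.2078$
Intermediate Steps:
$P = -99311$ ($P = 36782 - 136093 = -99311$)
$a = -127$ ($a = -175 - -48 = -175 + 48 = -127$)
$\frac{396005 - 275907}{a + P} = \frac{396005 - 275907}{-127 - 99311} = \frac{120098}{-99438} = 120098 \left(- \frac{1}{99438}\right) = - \frac{60049}{49719}$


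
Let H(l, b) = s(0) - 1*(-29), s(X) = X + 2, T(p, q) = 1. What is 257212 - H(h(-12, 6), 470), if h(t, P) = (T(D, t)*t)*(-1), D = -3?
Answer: 257181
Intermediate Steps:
s(X) = 2 + X
h(t, P) = -t (h(t, P) = (1*t)*(-1) = t*(-1) = -t)
H(l, b) = 31 (H(l, b) = (2 + 0) - 1*(-29) = 2 + 29 = 31)
257212 - H(h(-12, 6), 470) = 257212 - 1*31 = 257212 - 31 = 257181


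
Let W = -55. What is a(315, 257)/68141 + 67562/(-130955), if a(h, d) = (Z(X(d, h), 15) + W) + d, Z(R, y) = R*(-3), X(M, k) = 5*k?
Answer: -472368337/811218605 ≈ -0.58229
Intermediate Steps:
Z(R, y) = -3*R
a(h, d) = -55 + d - 15*h (a(h, d) = (-15*h - 55) + d = (-55 - 15*h) + d = -55 + d - 15*h)
a(315, 257)/68141 + 67562/(-130955) = (-55 + 257 - 15*315)/68141 + 67562/(-130955) = (-55 + 257 - 4725)*(1/68141) + 67562*(-1/130955) = -4523*1/68141 - 6142/11905 = -4523/68141 - 6142/11905 = -472368337/811218605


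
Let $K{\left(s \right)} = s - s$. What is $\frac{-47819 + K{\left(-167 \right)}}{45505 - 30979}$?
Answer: $- \frac{47819}{14526} \approx -3.292$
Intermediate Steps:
$K{\left(s \right)} = 0$
$\frac{-47819 + K{\left(-167 \right)}}{45505 - 30979} = \frac{-47819 + 0}{45505 - 30979} = - \frac{47819}{14526}$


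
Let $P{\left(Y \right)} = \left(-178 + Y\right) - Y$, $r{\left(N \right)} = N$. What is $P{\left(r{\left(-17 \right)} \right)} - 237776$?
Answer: $-237954$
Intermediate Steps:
$P{\left(Y \right)} = -178$
$P{\left(r{\left(-17 \right)} \right)} - 237776 = -178 - 237776 = -237954$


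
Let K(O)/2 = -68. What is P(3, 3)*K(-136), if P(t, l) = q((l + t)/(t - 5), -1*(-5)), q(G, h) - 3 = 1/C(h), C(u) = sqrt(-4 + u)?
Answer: -544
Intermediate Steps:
q(G, h) = 3 + 1/sqrt(-4 + h) (q(G, h) = 3 + 1/(sqrt(-4 + h)) = 3 + 1/sqrt(-4 + h))
K(O) = -136 (K(O) = 2*(-68) = -136)
P(t, l) = 4 (P(t, l) = 3 + 1/sqrt(-4 - 1*(-5)) = 3 + 1/sqrt(-4 + 5) = 3 + 1/sqrt(1) = 3 + 1 = 4)
P(3, 3)*K(-136) = 4*(-136) = -544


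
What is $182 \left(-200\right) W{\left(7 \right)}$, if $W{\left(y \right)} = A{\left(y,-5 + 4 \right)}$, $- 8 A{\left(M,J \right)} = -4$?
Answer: $-18200$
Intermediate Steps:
$A{\left(M,J \right)} = \frac{1}{2}$ ($A{\left(M,J \right)} = \left(- \frac{1}{8}\right) \left(-4\right) = \frac{1}{2}$)
$W{\left(y \right)} = \frac{1}{2}$
$182 \left(-200\right) W{\left(7 \right)} = 182 \left(-200\right) \frac{1}{2} = \left(-36400\right) \frac{1}{2} = -18200$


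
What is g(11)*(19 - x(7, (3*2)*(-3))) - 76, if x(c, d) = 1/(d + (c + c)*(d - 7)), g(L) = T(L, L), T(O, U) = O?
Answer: 48955/368 ≈ 133.03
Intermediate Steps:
g(L) = L
x(c, d) = 1/(d + 2*c*(-7 + d)) (x(c, d) = 1/(d + (2*c)*(-7 + d)) = 1/(d + 2*c*(-7 + d)))
g(11)*(19 - x(7, (3*2)*(-3))) - 76 = 11*(19 - 1/((3*2)*(-3) - 14*7 + 2*7*((3*2)*(-3)))) - 76 = 11*(19 - 1/(6*(-3) - 98 + 2*7*(6*(-3)))) - 76 = 11*(19 - 1/(-18 - 98 + 2*7*(-18))) - 76 = 11*(19 - 1/(-18 - 98 - 252)) - 76 = 11*(19 - 1/(-368)) - 76 = 11*(19 - 1*(-1/368)) - 76 = 11*(19 + 1/368) - 76 = 11*(6993/368) - 76 = 76923/368 - 76 = 48955/368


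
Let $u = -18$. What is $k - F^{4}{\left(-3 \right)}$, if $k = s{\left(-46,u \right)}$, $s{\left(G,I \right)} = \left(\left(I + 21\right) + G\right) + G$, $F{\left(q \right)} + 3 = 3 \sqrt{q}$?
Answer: $559 - 648 i \sqrt{3} \approx 559.0 - 1122.4 i$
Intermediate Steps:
$F{\left(q \right)} = -3 + 3 \sqrt{q}$
$s{\left(G,I \right)} = 21 + I + 2 G$ ($s{\left(G,I \right)} = \left(\left(21 + I\right) + G\right) + G = \left(21 + G + I\right) + G = 21 + I + 2 G$)
$k = -89$ ($k = 21 - 18 + 2 \left(-46\right) = 21 - 18 - 92 = -89$)
$k - F^{4}{\left(-3 \right)} = -89 - \left(-3 + 3 \sqrt{-3}\right)^{4} = -89 - \left(-3 + 3 i \sqrt{3}\right)^{4}$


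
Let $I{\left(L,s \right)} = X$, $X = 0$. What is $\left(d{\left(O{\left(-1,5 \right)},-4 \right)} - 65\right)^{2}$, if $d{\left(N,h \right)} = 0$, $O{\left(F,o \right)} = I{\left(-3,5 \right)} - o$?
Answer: $4225$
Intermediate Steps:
$I{\left(L,s \right)} = 0$
$O{\left(F,o \right)} = - o$ ($O{\left(F,o \right)} = 0 - o = - o$)
$\left(d{\left(O{\left(-1,5 \right)},-4 \right)} - 65\right)^{2} = \left(0 - 65\right)^{2} = \left(-65\right)^{2} = 4225$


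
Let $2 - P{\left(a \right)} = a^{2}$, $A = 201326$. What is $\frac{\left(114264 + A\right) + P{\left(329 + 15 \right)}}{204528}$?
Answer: $\frac{8219}{8522} \approx 0.96445$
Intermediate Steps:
$P{\left(a \right)} = 2 - a^{2}$
$\frac{\left(114264 + A\right) + P{\left(329 + 15 \right)}}{204528} = \frac{\left(114264 + 201326\right) + \left(2 - \left(329 + 15\right)^{2}\right)}{204528} = \left(315590 + \left(2 - 344^{2}\right)\right) \frac{1}{204528} = \left(315590 + \left(2 - 118336\right)\right) \frac{1}{204528} = \left(315590 - 118334\right) \frac{1}{204528} = 197256 \cdot \frac{1}{204528} = \frac{8219}{8522}$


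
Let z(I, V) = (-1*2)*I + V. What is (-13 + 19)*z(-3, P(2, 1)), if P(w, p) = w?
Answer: 48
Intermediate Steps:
z(I, V) = V - 2*I (z(I, V) = -2*I + V = V - 2*I)
(-13 + 19)*z(-3, P(2, 1)) = (-13 + 19)*(2 - 2*(-3)) = 6*(2 + 6) = 6*8 = 48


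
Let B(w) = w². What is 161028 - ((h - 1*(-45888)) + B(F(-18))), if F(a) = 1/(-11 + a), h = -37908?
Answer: 128713367/841 ≈ 1.5305e+5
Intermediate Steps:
161028 - ((h - 1*(-45888)) + B(F(-18))) = 161028 - ((-37908 - 1*(-45888)) + (1/(-11 - 18))²) = 161028 - ((-37908 + 45888) + (1/(-29))²) = 161028 - (7980 + (-1/29)²) = 161028 - (7980 + 1/841) = 161028 - 1*6711181/841 = 161028 - 6711181/841 = 128713367/841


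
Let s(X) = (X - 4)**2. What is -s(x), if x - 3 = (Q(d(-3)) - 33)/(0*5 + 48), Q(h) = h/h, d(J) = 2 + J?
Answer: -25/9 ≈ -2.7778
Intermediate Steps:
Q(h) = 1
x = 7/3 (x = 3 + (1 - 33)/(0*5 + 48) = 3 - 32/(0 + 48) = 3 - 32/48 = 3 - 32*1/48 = 3 - 2/3 = 7/3 ≈ 2.3333)
s(X) = (-4 + X)**2
-s(x) = -(-4 + 7/3)**2 = -(-5/3)**2 = -1*25/9 = -25/9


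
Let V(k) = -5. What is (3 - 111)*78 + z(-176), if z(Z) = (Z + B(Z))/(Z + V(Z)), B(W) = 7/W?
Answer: -268323961/31856 ≈ -8423.0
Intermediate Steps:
z(Z) = (Z + 7/Z)/(-5 + Z) (z(Z) = (Z + 7/Z)/(Z - 5) = (Z + 7/Z)/(-5 + Z))
(3 - 111)*78 + z(-176) = (3 - 111)*78 + (7 + (-176)**2)/((-176)*(-5 - 176)) = -108*78 - 1/176*(7 + 30976)/(-181) = -8424 - 1/176*(-1/181)*30983 = -8424 + 30983/31856 = -268323961/31856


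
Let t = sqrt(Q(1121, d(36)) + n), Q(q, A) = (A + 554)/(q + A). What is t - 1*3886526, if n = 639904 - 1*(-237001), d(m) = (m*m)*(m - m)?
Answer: -3886526 + 9*sqrt(13604387619)/1121 ≈ -3.8856e+6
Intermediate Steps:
d(m) = 0 (d(m) = m**2*0 = 0)
Q(q, A) = (554 + A)/(A + q)
n = 876905 (n = 639904 + 237001 = 876905)
t = 9*sqrt(13604387619)/1121 (t = sqrt((554 + 0)/(0 + 1121) + 876905) = sqrt(554/1121 + 876905) = sqrt(983011059/1121) = 9*sqrt(13604387619)/1121 ≈ 936.43)
t - 1*3886526 = 9*sqrt(13604387619)/1121 - 1*3886526 = 9*sqrt(13604387619)/1121 - 3886526 = -3886526 + 9*sqrt(13604387619)/1121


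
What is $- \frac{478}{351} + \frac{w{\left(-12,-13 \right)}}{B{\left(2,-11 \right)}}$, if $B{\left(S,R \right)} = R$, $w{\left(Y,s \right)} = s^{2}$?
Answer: $- \frac{64577}{3861} \approx -16.725$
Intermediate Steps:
$- \frac{478}{351} + \frac{w{\left(-12,-13 \right)}}{B{\left(2,-11 \right)}} = - \frac{478}{351} + \frac{\left(-13\right)^{2}}{-11} = \left(-478\right) \frac{1}{351} + 169 \left(- \frac{1}{11}\right) = - \frac{478}{351} - \frac{169}{11} = - \frac{64577}{3861}$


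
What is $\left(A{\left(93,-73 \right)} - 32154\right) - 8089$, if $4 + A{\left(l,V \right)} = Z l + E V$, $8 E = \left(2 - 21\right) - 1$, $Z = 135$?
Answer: $- \frac{55019}{2} \approx -27510.0$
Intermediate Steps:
$E = - \frac{5}{2}$ ($E = \frac{\left(2 - 21\right) - 1}{8} = \frac{-19 - 1}{8} = \frac{1}{8} \left(-20\right) = - \frac{5}{2} \approx -2.5$)
$A{\left(l,V \right)} = -4 + 135 l - \frac{5 V}{2}$ ($A{\left(l,V \right)} = -4 - \left(- 135 l + \frac{5 V}{2}\right) = -4 + 135 l - \frac{5 V}{2}$)
$\left(A{\left(93,-73 \right)} - 32154\right) - 8089 = \left(\left(-4 + 135 \cdot 93 - - \frac{365}{2}\right) - 32154\right) - 8089 = \left(\left(-4 + 12555 + \frac{365}{2}\right) - 32154\right) - 8089 = \left(\frac{25467}{2} - 32154\right) - 8089 = - \frac{38841}{2} - 8089 = - \frac{55019}{2}$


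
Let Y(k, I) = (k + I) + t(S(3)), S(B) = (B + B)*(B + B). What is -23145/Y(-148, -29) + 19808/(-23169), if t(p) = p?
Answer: 177817859/1088943 ≈ 163.29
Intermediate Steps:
S(B) = 4*B² (S(B) = (2*B)*(2*B) = 4*B²)
Y(k, I) = 36 + I + k (Y(k, I) = (k + I) + 4*3² = (I + k) + 4*9 = (I + k) + 36 = 36 + I + k)
-23145/Y(-148, -29) + 19808/(-23169) = -23145/(36 - 29 - 148) + 19808/(-23169) = -23145/(-141) + 19808*(-1/23169) = -23145*(-1/141) - 19808/23169 = 7715/47 - 19808/23169 = 177817859/1088943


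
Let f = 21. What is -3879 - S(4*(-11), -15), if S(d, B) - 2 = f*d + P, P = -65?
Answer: -2892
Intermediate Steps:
S(d, B) = -63 + 21*d (S(d, B) = 2 + (21*d - 65) = 2 + (-65 + 21*d) = -63 + 21*d)
-3879 - S(4*(-11), -15) = -3879 - (-63 + 21*(4*(-11))) = -3879 - (-63 + 21*(-44)) = -3879 - (-63 - 924) = -3879 - 1*(-987) = -3879 + 987 = -2892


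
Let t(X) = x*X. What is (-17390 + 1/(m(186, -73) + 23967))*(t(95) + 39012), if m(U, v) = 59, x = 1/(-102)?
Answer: -554176132948977/816884 ≈ -6.7840e+8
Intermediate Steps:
x = -1/102 ≈ -0.0098039
t(X) = -X/102
(-17390 + 1/(m(186, -73) + 23967))*(t(95) + 39012) = (-17390 + 1/(59 + 23967))*(-1/102*95 + 39012) = (-17390 + 1/24026)*(-95/102 + 39012) = (-17390 + 1/24026)*(3979129/102) = -417812139/24026*3979129/102 = -554176132948977/816884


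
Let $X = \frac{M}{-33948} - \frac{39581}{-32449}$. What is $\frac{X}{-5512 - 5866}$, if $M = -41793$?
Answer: $- \frac{899945615}{4177920634152} \approx -0.00021541$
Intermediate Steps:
$X = \frac{899945615}{367192884}$ ($X = - \frac{41793}{-33948} - \frac{39581}{-32449} = \left(-41793\right) \left(- \frac{1}{33948}\right) - - \frac{39581}{32449} = \frac{13931}{11316} + \frac{39581}{32449} = \frac{899945615}{367192884} \approx 2.4509$)
$\frac{X}{-5512 - 5866} = \frac{899945615}{367192884 \left(-5512 - 5866\right)} = \frac{899945615}{367192884 \left(-11378\right)} = \frac{899945615}{367192884} \left(- \frac{1}{11378}\right) = - \frac{899945615}{4177920634152}$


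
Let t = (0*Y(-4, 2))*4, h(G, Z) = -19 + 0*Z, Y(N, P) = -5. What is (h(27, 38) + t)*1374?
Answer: -26106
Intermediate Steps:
h(G, Z) = -19 (h(G, Z) = -19 + 0 = -19)
t = 0 (t = (0*(-5))*4 = 0*4 = 0)
(h(27, 38) + t)*1374 = (-19 + 0)*1374 = -19*1374 = -26106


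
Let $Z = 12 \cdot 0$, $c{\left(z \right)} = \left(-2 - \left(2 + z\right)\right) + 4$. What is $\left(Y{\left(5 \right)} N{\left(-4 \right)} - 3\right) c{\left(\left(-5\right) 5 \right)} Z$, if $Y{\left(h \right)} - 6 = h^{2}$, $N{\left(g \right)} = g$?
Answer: $0$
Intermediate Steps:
$Y{\left(h \right)} = 6 + h^{2}$
$c{\left(z \right)} = - z$ ($c{\left(z \right)} = \left(-4 - z\right) + 4 = - z$)
$Z = 0$
$\left(Y{\left(5 \right)} N{\left(-4 \right)} - 3\right) c{\left(\left(-5\right) 5 \right)} Z = \left(\left(6 + 5^{2}\right) \left(-4\right) - 3\right) \left(- \left(-5\right) 5\right) 0 = \left(\left(6 + 25\right) \left(-4\right) - 3\right) \left(\left(-1\right) \left(-25\right)\right) 0 = \left(31 \left(-4\right) - 3\right) 25 \cdot 0 = \left(-124 - 3\right) 25 \cdot 0 = \left(-127\right) 25 \cdot 0 = \left(-3175\right) 0 = 0$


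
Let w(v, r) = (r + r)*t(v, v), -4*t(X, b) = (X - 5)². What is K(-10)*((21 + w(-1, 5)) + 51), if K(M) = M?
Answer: 180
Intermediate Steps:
t(X, b) = -(-5 + X)²/4 (t(X, b) = -(X - 5)²/4 = -(-5 + X)²/4)
w(v, r) = -r*(-5 + v)²/2 (w(v, r) = (r + r)*(-(-5 + v)²/4) = (2*r)*(-(-5 + v)²/4) = -r*(-5 + v)²/2)
K(-10)*((21 + w(-1, 5)) + 51) = -10*((21 - ½*5*(-5 - 1)²) + 51) = -10*((21 - ½*5*(-6)²) + 51) = -10*((21 - ½*5*36) + 51) = -10*((21 - 90) + 51) = -10*(-69 + 51) = -10*(-18) = 180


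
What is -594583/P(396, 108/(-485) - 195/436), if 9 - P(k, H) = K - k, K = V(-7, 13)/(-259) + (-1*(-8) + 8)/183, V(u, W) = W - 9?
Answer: -28181450451/19192373 ≈ -1468.4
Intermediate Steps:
V(u, W) = -9 + W
K = 3412/47397 (K = (-9 + 13)/(-259) + (-1*(-8) + 8)/183 = 4*(-1/259) + (8 + 8)*(1/183) = -4/259 + 16*(1/183) = -4/259 + 16/183 = 3412/47397 ≈ 0.071988)
P(k, H) = 423161/47397 + k (P(k, H) = 9 - (3412/47397 - k) = 9 + (-3412/47397 + k) = 423161/47397 + k)
-594583/P(396, 108/(-485) - 195/436) = -594583/(423161/47397 + 396) = -594583/19192373/47397 = -594583*47397/19192373 = -28181450451/19192373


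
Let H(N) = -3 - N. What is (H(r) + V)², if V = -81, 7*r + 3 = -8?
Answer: 332929/49 ≈ 6794.5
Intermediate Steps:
r = -11/7 (r = -3/7 + (⅐)*(-8) = -3/7 - 8/7 = -11/7 ≈ -1.5714)
(H(r) + V)² = ((-3 - 1*(-11/7)) - 81)² = ((-3 + 11/7) - 81)² = (-10/7 - 81)² = (-577/7)² = 332929/49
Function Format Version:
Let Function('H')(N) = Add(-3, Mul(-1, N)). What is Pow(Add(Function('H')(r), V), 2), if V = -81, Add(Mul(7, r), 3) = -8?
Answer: Rational(332929, 49) ≈ 6794.5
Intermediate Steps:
r = Rational(-11, 7) (r = Add(Rational(-3, 7), Mul(Rational(1, 7), -8)) = Add(Rational(-3, 7), Rational(-8, 7)) = Rational(-11, 7) ≈ -1.5714)
Pow(Add(Function('H')(r), V), 2) = Pow(Add(Add(-3, Mul(-1, Rational(-11, 7))), -81), 2) = Pow(Add(Add(-3, Rational(11, 7)), -81), 2) = Pow(Add(Rational(-10, 7), -81), 2) = Pow(Rational(-577, 7), 2) = Rational(332929, 49)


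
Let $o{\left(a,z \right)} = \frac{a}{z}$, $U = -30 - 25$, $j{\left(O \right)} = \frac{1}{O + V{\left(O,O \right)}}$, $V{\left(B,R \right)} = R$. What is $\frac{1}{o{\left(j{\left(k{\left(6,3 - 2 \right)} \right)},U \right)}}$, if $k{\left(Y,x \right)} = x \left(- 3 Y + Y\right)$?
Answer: $1320$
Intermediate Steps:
$k{\left(Y,x \right)} = - 2 Y x$ ($k{\left(Y,x \right)} = x \left(- 2 Y\right) = - 2 Y x$)
$j{\left(O \right)} = \frac{1}{2 O}$ ($j{\left(O \right)} = \frac{1}{O + O} = \frac{1}{2 O}$)
$U = -55$ ($U = -30 - 25 = -55$)
$\frac{1}{o{\left(j{\left(k{\left(6,3 - 2 \right)} \right)},U \right)}} = \frac{1}{\frac{1}{2 \left(\left(-2\right) 6 \left(3 - 2\right)\right)} \frac{1}{-55}} = \frac{1}{\frac{1}{2 \left(\left(-2\right) 6 \cdot 1\right)} \left(- \frac{1}{55}\right)} = \frac{1}{\frac{1}{2 \left(-12\right)} \left(- \frac{1}{55}\right)} = \frac{1}{\frac{1}{2} \left(- \frac{1}{12}\right) \left(- \frac{1}{55}\right)} = \frac{1}{\left(- \frac{1}{24}\right) \left(- \frac{1}{55}\right)} = \frac{1}{\frac{1}{1320}} = 1320$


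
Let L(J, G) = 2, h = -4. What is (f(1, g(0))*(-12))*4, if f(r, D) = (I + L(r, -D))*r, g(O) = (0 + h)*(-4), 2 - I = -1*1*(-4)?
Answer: 0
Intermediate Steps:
I = -2 (I = 2 - (-1*1)*(-4) = 2 - (-1)*(-4) = 2 - 1*4 = 2 - 4 = -2)
g(O) = 16 (g(O) = (0 - 4)*(-4) = -4*(-4) = 16)
f(r, D) = 0 (f(r, D) = (-2 + 2)*r = 0*r = 0)
(f(1, g(0))*(-12))*4 = (0*(-12))*4 = 0*4 = 0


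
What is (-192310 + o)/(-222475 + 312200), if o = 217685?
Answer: 1015/3589 ≈ 0.28281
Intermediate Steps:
(-192310 + o)/(-222475 + 312200) = (-192310 + 217685)/(-222475 + 312200) = 25375/89725 = 25375*(1/89725) = 1015/3589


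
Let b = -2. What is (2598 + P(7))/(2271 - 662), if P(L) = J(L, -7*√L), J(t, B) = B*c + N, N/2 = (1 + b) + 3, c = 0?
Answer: 2602/1609 ≈ 1.6172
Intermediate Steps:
N = 4 (N = 2*((1 - 2) + 3) = 2*(-1 + 3) = 2*2 = 4)
J(t, B) = 4 (J(t, B) = B*0 + 4 = 0 + 4 = 4)
P(L) = 4
(2598 + P(7))/(2271 - 662) = (2598 + 4)/(2271 - 662) = 2602/1609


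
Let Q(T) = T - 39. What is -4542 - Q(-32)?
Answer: -4471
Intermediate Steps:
Q(T) = -39 + T
-4542 - Q(-32) = -4542 - (-39 - 32) = -4542 - 1*(-71) = -4542 + 71 = -4471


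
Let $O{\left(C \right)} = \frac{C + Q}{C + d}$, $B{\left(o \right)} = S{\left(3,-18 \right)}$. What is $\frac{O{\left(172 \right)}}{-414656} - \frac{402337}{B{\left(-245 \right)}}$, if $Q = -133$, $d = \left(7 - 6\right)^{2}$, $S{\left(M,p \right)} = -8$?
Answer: $\frac{3607730129393}{71735488} \approx 50292.0$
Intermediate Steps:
$d = 1$ ($d = 1^{2} = 1$)
$B{\left(o \right)} = -8$
$O{\left(C \right)} = \frac{-133 + C}{1 + C}$ ($O{\left(C \right)} = \frac{C - 133}{C + 1} = \frac{-133 + C}{1 + C}$)
$\frac{O{\left(172 \right)}}{-414656} - \frac{402337}{B{\left(-245 \right)}} = \frac{\frac{1}{1 + 172} \left(-133 + 172\right)}{-414656} - \frac{402337}{-8} = \frac{1}{173} \cdot 39 \left(- \frac{1}{414656}\right) - - \frac{402337}{8} = \frac{1}{173} \cdot 39 \left(- \frac{1}{414656}\right) + \frac{402337}{8} = \frac{39}{173} \left(- \frac{1}{414656}\right) + \frac{402337}{8} = - \frac{39}{71735488} + \frac{402337}{8} = \frac{3607730129393}{71735488}$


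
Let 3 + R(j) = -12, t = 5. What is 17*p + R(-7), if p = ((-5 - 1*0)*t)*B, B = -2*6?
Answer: 5085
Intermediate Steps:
B = -12
p = 300 (p = ((-5 - 1*0)*5)*(-12) = ((-5 + 0)*5)*(-12) = -5*5*(-12) = -25*(-12) = 300)
R(j) = -15 (R(j) = -3 - 12 = -15)
17*p + R(-7) = 17*300 - 15 = 5100 - 15 = 5085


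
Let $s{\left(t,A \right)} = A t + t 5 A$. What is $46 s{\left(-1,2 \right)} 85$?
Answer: $-46920$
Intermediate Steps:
$s{\left(t,A \right)} = 6 A t$ ($s{\left(t,A \right)} = A t + 5 t A = A t + 5 A t = 6 A t$)
$46 s{\left(-1,2 \right)} 85 = 46 \cdot 6 \cdot 2 \left(-1\right) 85 = 46 \left(-12\right) 85 = \left(-552\right) 85 = -46920$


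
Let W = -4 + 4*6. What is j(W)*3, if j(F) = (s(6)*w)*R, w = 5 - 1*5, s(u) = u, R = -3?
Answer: 0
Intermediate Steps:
W = 20 (W = -4 + 24 = 20)
w = 0 (w = 5 - 5 = 0)
j(F) = 0 (j(F) = (6*0)*(-3) = 0*(-3) = 0)
j(W)*3 = 0*3 = 0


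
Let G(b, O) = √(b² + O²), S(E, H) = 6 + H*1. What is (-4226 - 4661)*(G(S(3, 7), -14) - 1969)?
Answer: 17498503 - 8887*√365 ≈ 1.7329e+7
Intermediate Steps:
S(E, H) = 6 + H
G(b, O) = √(O² + b²)
(-4226 - 4661)*(G(S(3, 7), -14) - 1969) = (-4226 - 4661)*(√((-14)² + (6 + 7)²) - 1969) = -8887*(√(196 + 13²) - 1969) = -8887*(√(196 + 169) - 1969) = -8887*(√365 - 1969) = -8887*(-1969 + √365) = 17498503 - 8887*√365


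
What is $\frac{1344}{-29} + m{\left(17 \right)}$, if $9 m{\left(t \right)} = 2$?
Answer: $- \frac{12038}{261} \approx -46.123$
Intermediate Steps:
$m{\left(t \right)} = \frac{2}{9}$ ($m{\left(t \right)} = \frac{1}{9} \cdot 2 = \frac{2}{9}$)
$\frac{1344}{-29} + m{\left(17 \right)} = \frac{1344}{-29} + \frac{2}{9} = 1344 \left(- \frac{1}{29}\right) + \frac{2}{9} = - \frac{1344}{29} + \frac{2}{9} = - \frac{12038}{261}$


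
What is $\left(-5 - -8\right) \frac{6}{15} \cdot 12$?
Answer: $\frac{72}{5} \approx 14.4$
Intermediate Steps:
$\left(-5 - -8\right) \frac{6}{15} \cdot 12 = \left(-5 + 8\right) 6 \cdot \frac{1}{15} \cdot 12 = 3 \cdot \frac{2}{5} \cdot 12 = \frac{6}{5} \cdot 12 = \frac{72}{5}$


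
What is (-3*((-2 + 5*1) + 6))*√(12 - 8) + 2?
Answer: -52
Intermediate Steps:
(-3*((-2 + 5*1) + 6))*√(12 - 8) + 2 = (-3*((-2 + 5) + 6))*√4 + 2 = -3*(3 + 6)*2 + 2 = -3*9*2 + 2 = -27*2 + 2 = -54 + 2 = -52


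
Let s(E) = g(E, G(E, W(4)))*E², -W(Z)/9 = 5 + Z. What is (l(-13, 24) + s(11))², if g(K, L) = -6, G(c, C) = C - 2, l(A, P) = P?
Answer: 492804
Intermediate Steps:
W(Z) = -45 - 9*Z (W(Z) = -9*(5 + Z) = -45 - 9*Z)
G(c, C) = -2 + C
s(E) = -6*E²
(l(-13, 24) + s(11))² = (24 - 6*11²)² = (24 - 6*121)² = (24 - 726)² = (-702)² = 492804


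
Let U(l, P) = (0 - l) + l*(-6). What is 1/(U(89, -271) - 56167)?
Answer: -1/56790 ≈ -1.7609e-5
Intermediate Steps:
U(l, P) = -7*l (U(l, P) = -l - 6*l = -7*l)
1/(U(89, -271) - 56167) = 1/(-7*89 - 56167) = 1/(-623 - 56167) = 1/(-56790) = -1/56790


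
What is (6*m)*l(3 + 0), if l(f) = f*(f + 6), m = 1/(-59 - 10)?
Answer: -54/23 ≈ -2.3478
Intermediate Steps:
m = -1/69 (m = 1/(-69) = -1/69 ≈ -0.014493)
l(f) = f*(6 + f)
(6*m)*l(3 + 0) = (6*(-1/69))*((3 + 0)*(6 + (3 + 0))) = -6*(6 + 3)/23 = -6*9/23 = -2/23*27 = -54/23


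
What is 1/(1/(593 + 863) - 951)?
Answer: -1456/1384655 ≈ -0.0010515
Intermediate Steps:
1/(1/(593 + 863) - 951) = 1/(1/1456 - 951) = 1/(-1384655/1456) = -1456/1384655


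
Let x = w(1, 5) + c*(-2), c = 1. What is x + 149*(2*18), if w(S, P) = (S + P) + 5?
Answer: 5373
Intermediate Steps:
w(S, P) = 5 + P + S (w(S, P) = (P + S) + 5 = 5 + P + S)
x = 9 (x = (5 + 5 + 1) + 1*(-2) = 11 - 2 = 9)
x + 149*(2*18) = 9 + 149*(2*18) = 9 + 149*36 = 9 + 5364 = 5373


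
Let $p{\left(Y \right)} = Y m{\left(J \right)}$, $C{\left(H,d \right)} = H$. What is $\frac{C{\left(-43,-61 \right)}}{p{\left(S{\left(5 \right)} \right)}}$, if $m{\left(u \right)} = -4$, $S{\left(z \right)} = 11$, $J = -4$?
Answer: $\frac{43}{44} \approx 0.97727$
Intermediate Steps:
$p{\left(Y \right)} = - 4 Y$ ($p{\left(Y \right)} = Y \left(-4\right) = - 4 Y$)
$\frac{C{\left(-43,-61 \right)}}{p{\left(S{\left(5 \right)} \right)}} = - \frac{43}{\left(-4\right) 11} = - \frac{43}{-44} = \left(-43\right) \left(- \frac{1}{44}\right) = \frac{43}{44}$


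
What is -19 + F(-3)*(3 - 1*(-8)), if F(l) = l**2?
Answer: 80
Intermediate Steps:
-19 + F(-3)*(3 - 1*(-8)) = -19 + (-3)**2*(3 - 1*(-8)) = -19 + 9*(3 + 8) = -19 + 9*11 = -19 + 99 = 80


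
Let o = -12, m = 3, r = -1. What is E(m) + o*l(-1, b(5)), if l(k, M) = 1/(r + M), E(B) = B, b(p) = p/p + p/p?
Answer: -9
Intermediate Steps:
b(p) = 2 (b(p) = 1 + 1 = 2)
l(k, M) = 1/(-1 + M)
E(m) + o*l(-1, b(5)) = 3 - 12/(-1 + 2) = 3 - 12/1 = 3 - 12*1 = 3 - 12 = -9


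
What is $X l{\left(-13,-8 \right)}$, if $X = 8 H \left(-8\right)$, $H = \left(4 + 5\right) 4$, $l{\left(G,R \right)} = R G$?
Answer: $-239616$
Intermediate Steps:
$l{\left(G,R \right)} = G R$
$H = 36$ ($H = 9 \cdot 4 = 36$)
$X = -2304$ ($X = 8 \cdot 36 \left(-8\right) = 288 \left(-8\right) = -2304$)
$X l{\left(-13,-8 \right)} = - 2304 \left(\left(-13\right) \left(-8\right)\right) = \left(-2304\right) 104 = -239616$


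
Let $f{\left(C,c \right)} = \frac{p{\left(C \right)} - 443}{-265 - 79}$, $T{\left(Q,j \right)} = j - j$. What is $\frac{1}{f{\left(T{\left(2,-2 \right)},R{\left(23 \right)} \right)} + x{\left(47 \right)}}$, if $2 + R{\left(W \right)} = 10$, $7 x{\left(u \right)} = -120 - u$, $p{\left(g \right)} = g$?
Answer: $- \frac{2408}{54347} \approx -0.044308$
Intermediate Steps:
$x{\left(u \right)} = - \frac{120}{7} - \frac{u}{7}$ ($x{\left(u \right)} = \frac{-120 - u}{7} = - \frac{120}{7} - \frac{u}{7}$)
$T{\left(Q,j \right)} = 0$
$R{\left(W \right)} = 8$ ($R{\left(W \right)} = -2 + 10 = 8$)
$f{\left(C,c \right)} = \frac{443}{344} - \frac{C}{344}$ ($f{\left(C,c \right)} = \frac{C - 443}{-265 - 79} = \frac{-443 + C}{-344} = \left(-443 + C\right) \left(- \frac{1}{344}\right) = \frac{443}{344} - \frac{C}{344}$)
$\frac{1}{f{\left(T{\left(2,-2 \right)},R{\left(23 \right)} \right)} + x{\left(47 \right)}} = \frac{1}{\left(\frac{443}{344} - 0\right) - \frac{167}{7}} = \frac{1}{\left(\frac{443}{344} + 0\right) - \frac{167}{7}} = \frac{1}{\frac{443}{344} - \frac{167}{7}} = \frac{1}{- \frac{54347}{2408}} = - \frac{2408}{54347}$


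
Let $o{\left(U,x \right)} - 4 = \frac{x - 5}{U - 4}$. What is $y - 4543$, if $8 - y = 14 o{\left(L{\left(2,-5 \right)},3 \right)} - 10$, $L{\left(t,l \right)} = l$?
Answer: $- \frac{41257}{9} \approx -4584.1$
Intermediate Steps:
$o{\left(U,x \right)} = 4 + \frac{-5 + x}{-4 + U}$ ($o{\left(U,x \right)} = 4 + \frac{x - 5}{U - 4} = 4 + \frac{-5 + x}{-4 + U}$)
$y = - \frac{370}{9}$ ($y = 8 - \left(14 \frac{-21 + 3 + 4 \left(-5\right)}{-4 - 5} - 10\right) = 8 - \left(14 \frac{-21 + 3 - 20}{-9} - 10\right) = 8 - \left(14 \left(\left(- \frac{1}{9}\right) \left(-38\right)\right) - 10\right) = 8 - \left(14 \cdot \frac{38}{9} - 10\right) = 8 - \left(\frac{532}{9} - 10\right) = 8 - \frac{442}{9} = - \frac{370}{9} \approx -41.111$)
$y - 4543 = - \frac{370}{9} - 4543 = - \frac{41257}{9}$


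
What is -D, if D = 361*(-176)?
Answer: 63536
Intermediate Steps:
D = -63536
-D = -1*(-63536) = 63536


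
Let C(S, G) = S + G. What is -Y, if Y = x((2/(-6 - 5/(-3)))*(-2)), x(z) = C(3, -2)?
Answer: -1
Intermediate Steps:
C(S, G) = G + S
x(z) = 1 (x(z) = -2 + 3 = 1)
Y = 1
-Y = -1*1 = -1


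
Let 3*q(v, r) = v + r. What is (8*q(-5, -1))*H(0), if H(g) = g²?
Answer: 0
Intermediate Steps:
q(v, r) = r/3 + v/3 (q(v, r) = (v + r)/3 = (r + v)/3 = r/3 + v/3)
(8*q(-5, -1))*H(0) = (8*((⅓)*(-1) + (⅓)*(-5)))*0² = (8*(-⅓ - 5/3))*0 = (8*(-2))*0 = -16*0 = 0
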